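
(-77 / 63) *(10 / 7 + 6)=-572 / 63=-9.08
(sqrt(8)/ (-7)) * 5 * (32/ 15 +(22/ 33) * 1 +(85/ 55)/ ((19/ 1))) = -6022 * sqrt(2)/ 1463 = -5.82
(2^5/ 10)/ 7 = 16/ 35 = 0.46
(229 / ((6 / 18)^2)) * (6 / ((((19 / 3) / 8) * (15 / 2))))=197856 / 95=2082.69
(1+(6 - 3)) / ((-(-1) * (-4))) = -1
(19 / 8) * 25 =475 / 8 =59.38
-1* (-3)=3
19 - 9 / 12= 73 / 4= 18.25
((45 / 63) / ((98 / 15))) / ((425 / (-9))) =-27 / 11662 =-0.00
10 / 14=5 / 7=0.71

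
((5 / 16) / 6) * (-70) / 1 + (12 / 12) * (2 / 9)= -493 / 144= -3.42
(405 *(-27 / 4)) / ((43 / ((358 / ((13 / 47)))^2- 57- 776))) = -3094315211565 / 29068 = -106450915.49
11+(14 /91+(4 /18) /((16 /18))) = 593 /52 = 11.40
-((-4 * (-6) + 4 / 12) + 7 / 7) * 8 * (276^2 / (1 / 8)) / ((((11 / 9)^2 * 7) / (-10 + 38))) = -40016166912 / 121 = -330712123.24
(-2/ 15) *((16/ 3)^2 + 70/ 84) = -527/ 135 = -3.90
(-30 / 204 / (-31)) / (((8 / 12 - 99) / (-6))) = 9 / 31093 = 0.00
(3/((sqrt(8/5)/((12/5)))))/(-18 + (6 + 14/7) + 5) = -1.14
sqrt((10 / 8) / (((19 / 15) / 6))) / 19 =15 * sqrt(38) / 722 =0.13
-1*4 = -4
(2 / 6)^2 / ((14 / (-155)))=-155 / 126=-1.23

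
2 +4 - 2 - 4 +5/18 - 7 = -6.72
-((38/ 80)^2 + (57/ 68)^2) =-429229/ 462400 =-0.93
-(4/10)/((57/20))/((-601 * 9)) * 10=80/308313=0.00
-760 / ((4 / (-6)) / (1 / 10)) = 114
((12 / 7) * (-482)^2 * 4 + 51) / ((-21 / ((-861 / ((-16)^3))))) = -457228269 / 28672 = -15946.86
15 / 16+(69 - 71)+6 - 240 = -3761 / 16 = -235.06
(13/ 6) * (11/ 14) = 143/ 84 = 1.70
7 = 7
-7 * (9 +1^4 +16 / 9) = -742 / 9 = -82.44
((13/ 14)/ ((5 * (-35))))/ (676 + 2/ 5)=-13/ 1657180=-0.00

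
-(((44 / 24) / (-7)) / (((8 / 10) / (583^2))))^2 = -349461710271025 / 28224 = -12381721594.07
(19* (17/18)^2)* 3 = 5491/108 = 50.84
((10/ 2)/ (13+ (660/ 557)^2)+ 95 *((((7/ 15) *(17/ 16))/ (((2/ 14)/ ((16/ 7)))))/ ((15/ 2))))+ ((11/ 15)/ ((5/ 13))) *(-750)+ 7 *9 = -254622621116/ 201097665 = -1266.16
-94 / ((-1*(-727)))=-94 / 727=-0.13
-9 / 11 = -0.82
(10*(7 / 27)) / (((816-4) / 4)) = 10 / 783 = 0.01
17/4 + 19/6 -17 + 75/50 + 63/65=-5549/780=-7.11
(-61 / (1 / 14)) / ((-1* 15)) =854 / 15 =56.93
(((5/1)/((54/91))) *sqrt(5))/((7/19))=1235 *sqrt(5)/54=51.14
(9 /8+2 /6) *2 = 35 /12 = 2.92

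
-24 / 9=-8 / 3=-2.67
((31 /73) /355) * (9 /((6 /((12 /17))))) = 558 /440555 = 0.00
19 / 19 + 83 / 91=174 / 91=1.91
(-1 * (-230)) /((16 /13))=1495 /8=186.88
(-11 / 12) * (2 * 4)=-22 / 3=-7.33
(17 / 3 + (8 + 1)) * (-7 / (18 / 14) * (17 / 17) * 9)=-2156 / 3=-718.67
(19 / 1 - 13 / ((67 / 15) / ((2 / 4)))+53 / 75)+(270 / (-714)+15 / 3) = 27355313 / 1195950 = 22.87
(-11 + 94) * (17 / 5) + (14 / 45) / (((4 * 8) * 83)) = 282.20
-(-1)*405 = 405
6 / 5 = 1.20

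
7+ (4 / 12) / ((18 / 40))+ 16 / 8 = 263 / 27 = 9.74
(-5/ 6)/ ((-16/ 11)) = 55/ 96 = 0.57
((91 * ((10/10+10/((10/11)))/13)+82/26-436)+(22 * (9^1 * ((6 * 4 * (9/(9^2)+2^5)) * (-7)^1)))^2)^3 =3262938500640247981969809439469620854937/2197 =1485179108165793346367687000000000000.00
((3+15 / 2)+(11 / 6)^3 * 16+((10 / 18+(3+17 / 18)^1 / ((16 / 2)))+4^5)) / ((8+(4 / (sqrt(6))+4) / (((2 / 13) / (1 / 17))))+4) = 957850295 / 11402064 - 108278729 * sqrt(6) / 68412384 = 80.13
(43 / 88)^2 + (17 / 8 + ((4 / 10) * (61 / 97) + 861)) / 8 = 203117393 / 1877920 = 108.16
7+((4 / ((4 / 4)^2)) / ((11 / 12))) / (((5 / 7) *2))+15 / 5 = 718 / 55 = 13.05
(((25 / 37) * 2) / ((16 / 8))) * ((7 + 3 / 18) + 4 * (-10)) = -4925 / 222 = -22.18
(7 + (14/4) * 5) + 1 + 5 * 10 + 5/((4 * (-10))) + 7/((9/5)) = 5707/72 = 79.26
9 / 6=1.50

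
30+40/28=220/7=31.43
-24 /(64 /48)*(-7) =126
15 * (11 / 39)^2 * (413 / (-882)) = -35695 / 63882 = -0.56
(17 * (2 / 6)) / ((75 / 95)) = 323 / 45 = 7.18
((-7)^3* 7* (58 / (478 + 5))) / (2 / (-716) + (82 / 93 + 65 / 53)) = -11701531436 / 85446127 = -136.95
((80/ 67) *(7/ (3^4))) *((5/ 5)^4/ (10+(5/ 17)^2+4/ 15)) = 809200/ 81189729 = 0.01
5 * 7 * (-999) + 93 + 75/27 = -313823/9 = -34869.22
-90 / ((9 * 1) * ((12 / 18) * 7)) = -2.14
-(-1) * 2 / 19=2 / 19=0.11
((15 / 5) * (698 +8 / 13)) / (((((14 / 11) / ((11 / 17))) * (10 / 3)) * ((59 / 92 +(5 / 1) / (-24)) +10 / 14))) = 124078284 / 445315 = 278.63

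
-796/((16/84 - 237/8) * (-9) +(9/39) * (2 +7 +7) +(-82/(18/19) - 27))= -5215392/1015871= -5.13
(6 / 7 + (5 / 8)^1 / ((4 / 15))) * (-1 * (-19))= 13623 / 224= 60.82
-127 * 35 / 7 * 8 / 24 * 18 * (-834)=3177540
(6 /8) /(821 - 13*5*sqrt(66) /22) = 0.00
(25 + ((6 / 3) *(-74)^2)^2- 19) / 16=59973155 / 8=7496644.38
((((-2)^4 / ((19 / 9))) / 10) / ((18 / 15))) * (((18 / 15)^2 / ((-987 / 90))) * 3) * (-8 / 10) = 31104 / 156275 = 0.20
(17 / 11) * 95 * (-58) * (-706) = 66131020 / 11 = 6011910.91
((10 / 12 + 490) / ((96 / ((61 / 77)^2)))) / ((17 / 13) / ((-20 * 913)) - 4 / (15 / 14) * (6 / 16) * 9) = -11824054255 / 46429968816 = -0.25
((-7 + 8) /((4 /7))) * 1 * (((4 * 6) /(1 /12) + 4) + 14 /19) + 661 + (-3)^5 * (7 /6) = 16906 /19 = 889.79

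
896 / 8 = 112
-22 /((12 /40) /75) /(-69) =5500 /69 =79.71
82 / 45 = 1.82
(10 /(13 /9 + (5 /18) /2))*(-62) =-7440 /19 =-391.58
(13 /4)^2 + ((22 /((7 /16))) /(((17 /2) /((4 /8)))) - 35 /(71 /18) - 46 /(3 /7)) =-41644549 /405552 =-102.69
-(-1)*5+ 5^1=10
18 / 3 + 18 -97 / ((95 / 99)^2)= -734097 / 9025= -81.34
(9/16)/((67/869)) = 7821/1072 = 7.30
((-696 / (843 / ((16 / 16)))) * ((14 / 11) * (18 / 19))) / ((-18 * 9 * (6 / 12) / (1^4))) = 6496 / 528561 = 0.01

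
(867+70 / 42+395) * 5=18955 / 3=6318.33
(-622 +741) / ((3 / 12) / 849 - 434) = -404124 / 1473863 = -0.27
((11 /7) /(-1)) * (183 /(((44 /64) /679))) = -284016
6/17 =0.35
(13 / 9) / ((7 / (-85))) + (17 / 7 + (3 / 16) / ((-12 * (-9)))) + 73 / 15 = -9833 / 960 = -10.24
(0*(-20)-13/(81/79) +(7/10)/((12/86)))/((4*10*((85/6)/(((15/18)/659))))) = -12413/725954400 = -0.00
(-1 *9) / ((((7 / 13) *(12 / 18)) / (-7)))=351 / 2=175.50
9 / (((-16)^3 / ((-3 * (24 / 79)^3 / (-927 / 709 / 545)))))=-31298805 / 406264136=-0.08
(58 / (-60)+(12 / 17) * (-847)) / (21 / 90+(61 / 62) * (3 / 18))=-18935606 / 12563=-1507.25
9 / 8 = 1.12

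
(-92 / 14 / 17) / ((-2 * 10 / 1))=23 / 1190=0.02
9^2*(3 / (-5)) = -243 / 5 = -48.60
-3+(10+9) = 16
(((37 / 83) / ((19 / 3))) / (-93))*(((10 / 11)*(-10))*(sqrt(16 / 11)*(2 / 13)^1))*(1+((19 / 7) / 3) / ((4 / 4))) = 1184000*sqrt(11) / 1614884271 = 0.00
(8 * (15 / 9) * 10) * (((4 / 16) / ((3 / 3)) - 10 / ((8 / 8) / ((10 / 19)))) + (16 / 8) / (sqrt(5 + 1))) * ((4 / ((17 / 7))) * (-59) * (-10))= -209804000 / 323 + 6608000 * sqrt(6) / 153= -543755.65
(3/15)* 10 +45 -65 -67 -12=-97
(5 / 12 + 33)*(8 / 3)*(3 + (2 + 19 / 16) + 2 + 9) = 110275 / 72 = 1531.60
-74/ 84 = -37/ 42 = -0.88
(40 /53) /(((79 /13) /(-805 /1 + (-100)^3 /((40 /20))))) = -260418600 /4187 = -62196.94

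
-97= -97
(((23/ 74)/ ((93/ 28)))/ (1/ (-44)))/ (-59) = 14168/ 203019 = 0.07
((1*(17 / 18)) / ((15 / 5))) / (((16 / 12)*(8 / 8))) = 17 / 72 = 0.24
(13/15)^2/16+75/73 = 282337/262800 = 1.07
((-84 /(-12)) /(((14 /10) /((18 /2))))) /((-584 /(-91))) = 4095 /584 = 7.01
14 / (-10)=-7 / 5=-1.40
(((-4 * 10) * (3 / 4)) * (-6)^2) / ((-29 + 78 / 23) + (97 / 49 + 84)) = -608580 / 34019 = -17.89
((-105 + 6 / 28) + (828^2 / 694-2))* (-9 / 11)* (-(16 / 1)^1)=308183256 / 26719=11534.24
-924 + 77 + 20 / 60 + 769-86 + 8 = -155.67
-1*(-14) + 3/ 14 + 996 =14143/ 14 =1010.21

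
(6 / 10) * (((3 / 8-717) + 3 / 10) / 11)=-85959 / 2200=-39.07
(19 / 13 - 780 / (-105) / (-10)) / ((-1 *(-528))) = 109 / 80080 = 0.00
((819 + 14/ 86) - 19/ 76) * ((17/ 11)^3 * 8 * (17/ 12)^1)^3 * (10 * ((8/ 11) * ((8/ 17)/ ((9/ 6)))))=4119295497061573076480/ 30113349961761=136793000.52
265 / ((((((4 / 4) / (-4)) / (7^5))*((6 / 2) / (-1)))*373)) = 15920.84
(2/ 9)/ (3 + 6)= 2/ 81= 0.02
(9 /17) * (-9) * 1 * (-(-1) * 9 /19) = -2.26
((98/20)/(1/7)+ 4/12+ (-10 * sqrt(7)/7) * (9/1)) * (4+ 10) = 7273/15- 180 * sqrt(7) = 8.63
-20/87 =-0.23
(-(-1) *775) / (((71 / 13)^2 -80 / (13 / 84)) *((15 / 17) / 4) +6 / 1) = -8906300 / 1165833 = -7.64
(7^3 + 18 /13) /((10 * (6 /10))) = 57.40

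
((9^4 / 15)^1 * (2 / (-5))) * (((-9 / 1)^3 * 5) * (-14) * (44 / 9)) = -218245104 / 5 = -43649020.80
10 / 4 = 5 / 2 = 2.50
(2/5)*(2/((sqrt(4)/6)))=12/5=2.40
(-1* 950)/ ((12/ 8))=-1900/ 3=-633.33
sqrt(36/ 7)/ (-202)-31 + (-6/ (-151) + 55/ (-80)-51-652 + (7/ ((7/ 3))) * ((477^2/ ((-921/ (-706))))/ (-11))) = -394089172877/ 8158832-3 * sqrt(7)/ 707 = -48302.17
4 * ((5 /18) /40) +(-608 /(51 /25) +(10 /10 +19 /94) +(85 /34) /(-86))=-91786286 /309213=-296.84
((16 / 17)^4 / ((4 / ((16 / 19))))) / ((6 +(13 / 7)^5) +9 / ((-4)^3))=281974669312 / 47710716695923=0.01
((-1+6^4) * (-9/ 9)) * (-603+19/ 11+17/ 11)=8543115/ 11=776646.82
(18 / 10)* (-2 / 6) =-3 / 5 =-0.60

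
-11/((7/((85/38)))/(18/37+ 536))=-9279875/4921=-1885.77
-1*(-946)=946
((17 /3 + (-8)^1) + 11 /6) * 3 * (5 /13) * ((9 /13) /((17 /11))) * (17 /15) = -99 /338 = -0.29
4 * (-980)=-3920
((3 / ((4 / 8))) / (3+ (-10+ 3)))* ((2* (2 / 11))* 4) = -24 / 11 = -2.18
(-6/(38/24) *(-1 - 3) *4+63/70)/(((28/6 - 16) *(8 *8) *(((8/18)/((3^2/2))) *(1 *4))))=-2840913/13230080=-0.21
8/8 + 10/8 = 9/4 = 2.25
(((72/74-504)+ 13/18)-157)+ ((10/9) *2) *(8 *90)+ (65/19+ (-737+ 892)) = 13908217/12654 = 1099.12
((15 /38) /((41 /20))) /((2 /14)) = 1.35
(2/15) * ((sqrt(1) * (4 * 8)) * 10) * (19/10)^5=9904396/9375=1056.47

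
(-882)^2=777924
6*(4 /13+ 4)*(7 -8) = -336 /13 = -25.85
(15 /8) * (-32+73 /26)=-11385 /208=-54.74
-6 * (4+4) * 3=-144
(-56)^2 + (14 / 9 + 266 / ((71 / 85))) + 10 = 2214778 / 639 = 3466.01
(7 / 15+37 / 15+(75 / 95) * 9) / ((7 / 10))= 5722 / 399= 14.34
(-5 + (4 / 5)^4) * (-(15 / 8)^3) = 77463 / 2560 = 30.26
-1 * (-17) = 17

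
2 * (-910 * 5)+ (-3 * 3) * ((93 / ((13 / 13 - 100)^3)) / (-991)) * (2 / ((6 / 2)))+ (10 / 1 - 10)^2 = -972250379162 / 106840701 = -9100.00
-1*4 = -4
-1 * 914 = -914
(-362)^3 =-47437928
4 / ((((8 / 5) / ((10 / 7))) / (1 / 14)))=0.26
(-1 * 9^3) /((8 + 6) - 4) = -729 /10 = -72.90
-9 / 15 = -3 / 5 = -0.60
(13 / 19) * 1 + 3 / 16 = 265 / 304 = 0.87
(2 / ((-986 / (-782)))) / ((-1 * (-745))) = 46 / 21605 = 0.00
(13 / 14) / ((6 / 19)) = 247 / 84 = 2.94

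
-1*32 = -32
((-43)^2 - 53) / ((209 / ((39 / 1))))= 70044 / 209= 335.14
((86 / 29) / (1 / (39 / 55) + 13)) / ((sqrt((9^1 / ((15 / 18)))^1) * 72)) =0.00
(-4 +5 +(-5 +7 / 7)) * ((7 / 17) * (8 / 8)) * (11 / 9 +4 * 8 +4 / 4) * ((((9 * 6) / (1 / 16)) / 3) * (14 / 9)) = -965888 / 51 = -18938.98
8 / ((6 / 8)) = 32 / 3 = 10.67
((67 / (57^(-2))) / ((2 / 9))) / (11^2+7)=7652.92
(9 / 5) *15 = 27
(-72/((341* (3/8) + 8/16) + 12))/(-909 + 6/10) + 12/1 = 10201812/850111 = 12.00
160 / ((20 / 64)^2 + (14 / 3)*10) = 24576 / 7183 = 3.42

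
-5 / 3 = -1.67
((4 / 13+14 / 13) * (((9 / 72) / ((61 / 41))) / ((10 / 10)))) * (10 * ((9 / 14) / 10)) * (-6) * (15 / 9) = -16605 / 22204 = -0.75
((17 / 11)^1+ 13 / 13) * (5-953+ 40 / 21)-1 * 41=-80825 / 33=-2449.24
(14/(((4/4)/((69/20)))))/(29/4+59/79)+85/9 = 251543/16245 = 15.48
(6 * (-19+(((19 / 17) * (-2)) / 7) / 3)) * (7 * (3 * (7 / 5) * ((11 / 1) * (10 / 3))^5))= -307588083880000 / 1377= -223375514800.29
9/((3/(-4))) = -12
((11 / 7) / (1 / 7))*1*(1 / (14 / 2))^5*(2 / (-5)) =-22 / 84035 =-0.00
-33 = -33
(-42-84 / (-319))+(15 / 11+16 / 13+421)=1583564 / 4147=381.86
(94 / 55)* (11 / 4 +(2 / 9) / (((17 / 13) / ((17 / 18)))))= 44321 / 8910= 4.97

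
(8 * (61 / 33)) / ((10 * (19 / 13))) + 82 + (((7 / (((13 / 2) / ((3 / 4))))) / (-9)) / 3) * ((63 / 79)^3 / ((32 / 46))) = 53362710409703 / 643001742240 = 82.99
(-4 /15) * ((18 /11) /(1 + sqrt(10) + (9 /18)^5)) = 2304 /45755 - 24576 * sqrt(10) /503305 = -0.10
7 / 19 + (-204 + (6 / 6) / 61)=-235990 / 1159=-203.62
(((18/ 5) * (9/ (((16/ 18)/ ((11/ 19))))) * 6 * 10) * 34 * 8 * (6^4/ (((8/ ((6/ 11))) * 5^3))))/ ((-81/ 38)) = -14276736/ 125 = -114213.89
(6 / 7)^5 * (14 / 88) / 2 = 972 / 26411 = 0.04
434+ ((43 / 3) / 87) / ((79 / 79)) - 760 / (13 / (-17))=4845241 / 3393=1428.01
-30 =-30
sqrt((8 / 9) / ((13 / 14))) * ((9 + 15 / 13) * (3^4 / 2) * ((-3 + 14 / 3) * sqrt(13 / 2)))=5940 * sqrt(14) / 13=1709.65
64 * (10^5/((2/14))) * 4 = 179200000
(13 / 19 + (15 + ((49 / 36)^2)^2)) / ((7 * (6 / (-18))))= -8.19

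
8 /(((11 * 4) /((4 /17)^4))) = 512 /918731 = 0.00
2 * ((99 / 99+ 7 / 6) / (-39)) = -1 / 9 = -0.11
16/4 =4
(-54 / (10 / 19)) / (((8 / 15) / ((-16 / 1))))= 3078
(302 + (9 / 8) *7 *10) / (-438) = -1523 / 1752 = -0.87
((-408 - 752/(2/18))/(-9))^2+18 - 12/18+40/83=474911420/747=635758.26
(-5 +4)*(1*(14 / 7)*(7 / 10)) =-7 / 5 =-1.40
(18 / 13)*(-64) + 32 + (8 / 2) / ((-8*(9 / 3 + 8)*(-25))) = -404787 / 7150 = -56.61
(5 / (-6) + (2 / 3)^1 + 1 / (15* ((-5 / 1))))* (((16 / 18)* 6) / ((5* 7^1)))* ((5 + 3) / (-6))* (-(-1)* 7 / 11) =32 / 1375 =0.02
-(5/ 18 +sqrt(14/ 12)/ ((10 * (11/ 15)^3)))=-5/ 18-225 * sqrt(42)/ 5324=-0.55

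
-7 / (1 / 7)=-49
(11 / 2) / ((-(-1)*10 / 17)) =187 / 20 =9.35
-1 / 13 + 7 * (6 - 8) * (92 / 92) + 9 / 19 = -3360 / 247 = -13.60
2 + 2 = 4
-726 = -726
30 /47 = 0.64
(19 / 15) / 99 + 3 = 4474 / 1485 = 3.01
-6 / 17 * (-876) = 5256 / 17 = 309.18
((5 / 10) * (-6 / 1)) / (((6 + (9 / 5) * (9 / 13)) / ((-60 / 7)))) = 3900 / 1099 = 3.55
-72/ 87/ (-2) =12/ 29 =0.41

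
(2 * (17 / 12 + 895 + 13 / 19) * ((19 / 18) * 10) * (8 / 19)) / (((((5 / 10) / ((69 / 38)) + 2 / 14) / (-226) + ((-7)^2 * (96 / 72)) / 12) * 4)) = 18605890135 / 50795778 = 366.29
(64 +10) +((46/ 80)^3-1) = 4684167/ 64000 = 73.19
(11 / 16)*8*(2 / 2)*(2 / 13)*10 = 110 / 13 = 8.46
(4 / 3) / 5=4 / 15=0.27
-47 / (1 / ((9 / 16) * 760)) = -40185 / 2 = -20092.50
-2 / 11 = -0.18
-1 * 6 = -6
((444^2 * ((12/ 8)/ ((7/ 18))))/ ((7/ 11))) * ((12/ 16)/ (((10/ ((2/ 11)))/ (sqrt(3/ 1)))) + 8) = 3992004 * sqrt(3)/ 245 + 468395136/ 49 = 9587306.26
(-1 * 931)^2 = 866761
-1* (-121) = 121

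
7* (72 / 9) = 56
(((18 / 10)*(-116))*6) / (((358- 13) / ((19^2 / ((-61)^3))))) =753768 / 130514075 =0.01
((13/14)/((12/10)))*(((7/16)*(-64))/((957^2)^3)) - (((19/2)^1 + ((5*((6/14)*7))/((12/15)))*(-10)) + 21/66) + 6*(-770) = -20475406791645883675717/4609171597714230294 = -4442.32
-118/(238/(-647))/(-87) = -38173/10353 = -3.69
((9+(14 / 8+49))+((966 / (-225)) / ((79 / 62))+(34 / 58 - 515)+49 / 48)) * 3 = -1256418521 / 916400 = -1371.04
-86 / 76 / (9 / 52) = -1118 / 171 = -6.54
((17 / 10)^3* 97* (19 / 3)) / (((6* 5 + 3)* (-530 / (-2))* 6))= 9054659 / 157410000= 0.06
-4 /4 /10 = -1 /10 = -0.10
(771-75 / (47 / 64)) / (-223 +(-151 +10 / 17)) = -178143 / 99452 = -1.79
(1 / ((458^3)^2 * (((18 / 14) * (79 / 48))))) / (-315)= -1 / 6152246744778481860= -0.00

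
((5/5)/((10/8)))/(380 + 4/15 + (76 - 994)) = -0.00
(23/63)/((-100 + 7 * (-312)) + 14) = -0.00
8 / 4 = 2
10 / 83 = 0.12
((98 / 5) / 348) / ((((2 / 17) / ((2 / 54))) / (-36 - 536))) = -119119 / 11745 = -10.14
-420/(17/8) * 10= -33600/17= -1976.47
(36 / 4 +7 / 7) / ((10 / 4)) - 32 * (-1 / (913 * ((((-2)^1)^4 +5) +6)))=98636 / 24651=4.00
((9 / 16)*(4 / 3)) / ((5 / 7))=21 / 20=1.05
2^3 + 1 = 9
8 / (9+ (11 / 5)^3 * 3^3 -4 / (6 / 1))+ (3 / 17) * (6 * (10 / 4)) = 630390 / 235739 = 2.67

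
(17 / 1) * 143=2431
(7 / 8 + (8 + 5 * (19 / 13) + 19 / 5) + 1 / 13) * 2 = 10431 / 260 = 40.12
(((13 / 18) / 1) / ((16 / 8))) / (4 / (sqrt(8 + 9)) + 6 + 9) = 85 / 3516 - sqrt(17) / 2637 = 0.02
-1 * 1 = -1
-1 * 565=-565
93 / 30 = 31 / 10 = 3.10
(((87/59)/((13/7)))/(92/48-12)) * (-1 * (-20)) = -1.57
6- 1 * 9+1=-2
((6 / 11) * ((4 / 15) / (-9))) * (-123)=328 / 165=1.99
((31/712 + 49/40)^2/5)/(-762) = -1274641/3017901000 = -0.00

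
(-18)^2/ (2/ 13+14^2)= 1.65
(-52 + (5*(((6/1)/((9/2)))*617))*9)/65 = 36968/65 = 568.74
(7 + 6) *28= 364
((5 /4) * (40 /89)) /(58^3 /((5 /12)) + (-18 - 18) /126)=875 /729328211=0.00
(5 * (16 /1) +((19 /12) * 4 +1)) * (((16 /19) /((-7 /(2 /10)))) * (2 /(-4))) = 2096 /1995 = 1.05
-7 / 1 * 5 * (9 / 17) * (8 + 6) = -4410 / 17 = -259.41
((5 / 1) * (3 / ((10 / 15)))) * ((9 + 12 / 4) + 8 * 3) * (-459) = -371790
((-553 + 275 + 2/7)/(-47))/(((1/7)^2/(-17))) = -4922.04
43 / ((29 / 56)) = 83.03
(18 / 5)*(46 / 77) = 828 / 385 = 2.15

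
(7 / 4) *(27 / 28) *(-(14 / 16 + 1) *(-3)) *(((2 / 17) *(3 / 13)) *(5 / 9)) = 2025 / 14144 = 0.14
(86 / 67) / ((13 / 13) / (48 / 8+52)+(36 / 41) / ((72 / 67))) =51127 / 33232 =1.54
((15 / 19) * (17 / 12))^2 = 7225 / 5776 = 1.25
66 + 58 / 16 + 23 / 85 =47529 / 680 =69.90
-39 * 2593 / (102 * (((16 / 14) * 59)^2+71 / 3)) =-4955223 / 22842254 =-0.22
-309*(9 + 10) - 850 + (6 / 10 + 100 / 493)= -16565286 / 2465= -6720.20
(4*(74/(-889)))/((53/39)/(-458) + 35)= -5287152/555729013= -0.01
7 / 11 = 0.64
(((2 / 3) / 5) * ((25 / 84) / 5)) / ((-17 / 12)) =-2 / 357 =-0.01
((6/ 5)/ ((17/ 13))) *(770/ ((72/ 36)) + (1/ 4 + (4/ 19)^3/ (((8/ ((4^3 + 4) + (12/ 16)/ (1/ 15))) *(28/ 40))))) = 169795431/ 480130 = 353.64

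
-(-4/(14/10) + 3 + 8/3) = -59/21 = -2.81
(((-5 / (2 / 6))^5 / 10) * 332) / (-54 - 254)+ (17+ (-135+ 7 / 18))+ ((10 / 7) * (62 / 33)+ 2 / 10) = 283229033 / 3465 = 81739.98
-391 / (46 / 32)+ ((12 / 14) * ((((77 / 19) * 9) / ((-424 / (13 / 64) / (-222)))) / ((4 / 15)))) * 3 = -120953153 / 515584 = -234.59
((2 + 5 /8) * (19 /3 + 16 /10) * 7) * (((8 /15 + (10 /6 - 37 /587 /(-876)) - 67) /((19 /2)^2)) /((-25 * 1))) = 971470856993 /232038165000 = 4.19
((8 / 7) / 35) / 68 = 2 / 4165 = 0.00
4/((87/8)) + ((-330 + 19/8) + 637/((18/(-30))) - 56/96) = -967097/696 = -1389.51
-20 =-20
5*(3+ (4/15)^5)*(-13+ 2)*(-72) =11885.34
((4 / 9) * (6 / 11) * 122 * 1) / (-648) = -122 / 2673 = -0.05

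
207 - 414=-207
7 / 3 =2.33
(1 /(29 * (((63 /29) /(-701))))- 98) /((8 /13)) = -177.33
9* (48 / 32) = 27 / 2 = 13.50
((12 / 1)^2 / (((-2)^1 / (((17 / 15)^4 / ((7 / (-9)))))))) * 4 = 2672672 / 4375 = 610.90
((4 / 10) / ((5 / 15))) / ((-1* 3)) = -2 / 5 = -0.40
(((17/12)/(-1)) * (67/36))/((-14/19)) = 21641/6048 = 3.58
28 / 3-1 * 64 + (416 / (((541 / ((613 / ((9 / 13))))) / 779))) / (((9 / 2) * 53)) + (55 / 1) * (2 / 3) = 5123126798 / 2322513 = 2205.85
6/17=0.35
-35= -35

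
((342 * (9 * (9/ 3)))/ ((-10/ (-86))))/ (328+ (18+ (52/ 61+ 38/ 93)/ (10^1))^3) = 1812327519775861350/ 143398811765151523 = 12.64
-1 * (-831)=831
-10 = -10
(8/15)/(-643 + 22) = -8/9315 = -0.00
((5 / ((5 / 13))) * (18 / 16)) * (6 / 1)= 351 / 4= 87.75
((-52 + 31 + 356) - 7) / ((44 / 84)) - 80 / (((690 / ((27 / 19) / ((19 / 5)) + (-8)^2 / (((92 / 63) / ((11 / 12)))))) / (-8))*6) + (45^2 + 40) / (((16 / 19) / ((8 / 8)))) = 311029042187 / 100831632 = 3084.64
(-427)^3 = -77854483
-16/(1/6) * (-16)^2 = -24576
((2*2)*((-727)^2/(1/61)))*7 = 902727532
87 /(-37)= -87 /37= -2.35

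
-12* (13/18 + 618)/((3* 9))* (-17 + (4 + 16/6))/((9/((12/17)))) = 2761976/12393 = 222.87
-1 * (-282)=282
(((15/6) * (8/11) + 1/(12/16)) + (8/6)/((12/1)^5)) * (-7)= -45287501/2052864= -22.06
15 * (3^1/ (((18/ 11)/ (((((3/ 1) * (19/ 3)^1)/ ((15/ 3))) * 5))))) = 1045/ 2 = 522.50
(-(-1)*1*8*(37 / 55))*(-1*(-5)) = 296 / 11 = 26.91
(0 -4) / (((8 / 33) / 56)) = -924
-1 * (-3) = 3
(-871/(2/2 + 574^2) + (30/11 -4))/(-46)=4622259/166715362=0.03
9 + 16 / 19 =9.84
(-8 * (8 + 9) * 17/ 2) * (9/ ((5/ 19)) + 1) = -203456/ 5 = -40691.20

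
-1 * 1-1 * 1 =-2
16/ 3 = 5.33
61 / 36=1.69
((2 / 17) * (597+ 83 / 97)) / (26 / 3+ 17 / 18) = 2087712 / 285277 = 7.32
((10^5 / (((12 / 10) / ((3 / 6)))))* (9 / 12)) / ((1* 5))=6250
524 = 524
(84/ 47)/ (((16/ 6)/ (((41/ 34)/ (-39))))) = -0.02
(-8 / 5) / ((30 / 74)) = -296 / 75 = -3.95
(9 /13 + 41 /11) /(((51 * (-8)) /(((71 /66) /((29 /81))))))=-0.03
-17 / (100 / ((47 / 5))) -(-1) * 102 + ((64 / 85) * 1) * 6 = 891817 / 8500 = 104.92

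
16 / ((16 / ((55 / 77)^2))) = 25 / 49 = 0.51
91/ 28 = 13/ 4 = 3.25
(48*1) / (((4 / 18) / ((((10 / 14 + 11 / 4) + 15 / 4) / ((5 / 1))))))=10908 / 35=311.66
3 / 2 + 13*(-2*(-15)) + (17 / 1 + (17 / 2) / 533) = 217739 / 533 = 408.52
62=62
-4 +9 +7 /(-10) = 43 /10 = 4.30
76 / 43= 1.77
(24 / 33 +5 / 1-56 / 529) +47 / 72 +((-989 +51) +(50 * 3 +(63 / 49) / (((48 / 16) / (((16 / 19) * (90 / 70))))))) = -304738355993 / 390059208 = -781.26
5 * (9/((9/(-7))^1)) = -35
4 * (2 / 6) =4 / 3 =1.33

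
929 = 929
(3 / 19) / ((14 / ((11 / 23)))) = 33 / 6118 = 0.01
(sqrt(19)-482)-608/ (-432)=-12976/ 27 + sqrt(19)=-476.23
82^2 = 6724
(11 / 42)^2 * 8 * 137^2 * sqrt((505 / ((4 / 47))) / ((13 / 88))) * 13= 4542098 * sqrt(6788210) / 441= 26834625.91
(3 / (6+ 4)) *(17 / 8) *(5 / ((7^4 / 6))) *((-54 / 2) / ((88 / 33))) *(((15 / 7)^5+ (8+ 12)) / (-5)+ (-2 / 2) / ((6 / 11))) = 6194413845 / 5165261696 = 1.20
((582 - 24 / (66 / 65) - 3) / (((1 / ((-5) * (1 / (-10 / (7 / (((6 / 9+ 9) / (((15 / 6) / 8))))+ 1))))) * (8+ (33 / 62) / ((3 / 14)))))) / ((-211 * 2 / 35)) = -754296557 / 280005440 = -2.69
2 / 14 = 1 / 7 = 0.14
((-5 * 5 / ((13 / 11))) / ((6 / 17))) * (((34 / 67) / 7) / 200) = -3179 / 146328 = -0.02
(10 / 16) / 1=5 / 8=0.62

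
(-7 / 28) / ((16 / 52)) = -13 / 16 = -0.81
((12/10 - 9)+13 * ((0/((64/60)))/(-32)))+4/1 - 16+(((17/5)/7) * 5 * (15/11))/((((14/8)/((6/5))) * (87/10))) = -1527069/78155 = -19.54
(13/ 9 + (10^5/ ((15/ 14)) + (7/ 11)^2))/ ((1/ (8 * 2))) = 1626272224/ 1089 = 1493362.92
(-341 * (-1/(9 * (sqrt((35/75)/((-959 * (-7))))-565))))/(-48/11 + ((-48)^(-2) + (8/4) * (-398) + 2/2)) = 120032 * sqrt(14385)/11628831745720633 + 975563080800/11628831745720633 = 0.00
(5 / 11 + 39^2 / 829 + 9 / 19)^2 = 229168051225 / 30019374121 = 7.63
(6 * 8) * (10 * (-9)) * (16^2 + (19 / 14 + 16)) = -8266320 / 7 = -1180902.86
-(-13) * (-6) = -78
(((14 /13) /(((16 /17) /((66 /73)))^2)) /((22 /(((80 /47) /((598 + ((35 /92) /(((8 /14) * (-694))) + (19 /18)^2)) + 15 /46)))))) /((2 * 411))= 123305971140 /790218142411959911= 0.00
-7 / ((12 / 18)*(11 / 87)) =-1827 / 22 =-83.05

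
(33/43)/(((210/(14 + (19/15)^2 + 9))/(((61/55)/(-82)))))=-84424/69418125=-0.00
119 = 119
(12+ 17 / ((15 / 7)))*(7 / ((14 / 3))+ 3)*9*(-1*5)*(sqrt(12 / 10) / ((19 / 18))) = -72657*sqrt(30) / 95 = -4189.04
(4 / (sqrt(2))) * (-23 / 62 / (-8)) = 23 * sqrt(2) / 248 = 0.13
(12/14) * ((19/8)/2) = 57/56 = 1.02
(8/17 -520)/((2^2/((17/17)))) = -129.88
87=87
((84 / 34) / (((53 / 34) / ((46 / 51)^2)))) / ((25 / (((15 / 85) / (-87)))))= -59248 / 566346075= -0.00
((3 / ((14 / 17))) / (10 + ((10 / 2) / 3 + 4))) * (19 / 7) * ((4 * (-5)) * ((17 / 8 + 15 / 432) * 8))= -502265 / 2303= -218.09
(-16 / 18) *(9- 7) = -16 / 9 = -1.78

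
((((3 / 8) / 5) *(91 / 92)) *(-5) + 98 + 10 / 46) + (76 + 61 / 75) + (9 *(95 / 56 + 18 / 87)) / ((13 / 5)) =181.25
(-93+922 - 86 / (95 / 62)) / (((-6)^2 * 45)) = 73423 / 153900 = 0.48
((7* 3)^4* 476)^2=8569752182577936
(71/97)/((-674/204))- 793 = -25929619/32689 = -793.22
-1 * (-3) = 3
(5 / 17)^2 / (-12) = -25 / 3468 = -0.01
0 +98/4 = 49/2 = 24.50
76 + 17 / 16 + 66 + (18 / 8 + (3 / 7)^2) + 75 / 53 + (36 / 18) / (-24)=18302983 / 124656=146.83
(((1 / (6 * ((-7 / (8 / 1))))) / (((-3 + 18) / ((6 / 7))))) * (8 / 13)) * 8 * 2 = -1024 / 9555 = -0.11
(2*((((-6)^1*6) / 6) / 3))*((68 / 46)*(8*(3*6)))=-851.48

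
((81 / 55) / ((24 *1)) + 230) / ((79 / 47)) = 4757669 / 34760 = 136.87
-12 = -12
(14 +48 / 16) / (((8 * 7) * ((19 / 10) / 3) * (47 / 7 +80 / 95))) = 17 / 268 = 0.06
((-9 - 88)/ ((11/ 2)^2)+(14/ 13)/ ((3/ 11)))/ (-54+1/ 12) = -14008/ 1017731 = -0.01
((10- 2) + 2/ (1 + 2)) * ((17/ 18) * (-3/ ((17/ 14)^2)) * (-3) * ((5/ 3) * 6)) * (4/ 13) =153.73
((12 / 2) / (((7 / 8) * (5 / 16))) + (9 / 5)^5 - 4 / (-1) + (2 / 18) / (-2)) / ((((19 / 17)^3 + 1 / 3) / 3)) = 86632397987 / 1115187500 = 77.68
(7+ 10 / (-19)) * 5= 615 / 19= 32.37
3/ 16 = 0.19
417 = 417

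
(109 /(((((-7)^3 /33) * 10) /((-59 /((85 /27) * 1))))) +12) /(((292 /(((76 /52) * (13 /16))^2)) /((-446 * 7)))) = -742931676363 /1556710400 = -477.24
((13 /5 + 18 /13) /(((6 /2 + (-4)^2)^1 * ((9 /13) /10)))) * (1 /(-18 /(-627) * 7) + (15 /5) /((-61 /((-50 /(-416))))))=48999877 /3254472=15.06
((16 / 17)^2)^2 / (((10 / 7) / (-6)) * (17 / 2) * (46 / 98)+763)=134873088 / 130985900779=0.00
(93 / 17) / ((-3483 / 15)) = -0.02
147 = 147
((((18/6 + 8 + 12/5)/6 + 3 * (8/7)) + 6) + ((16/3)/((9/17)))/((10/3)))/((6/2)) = 9251/1890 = 4.89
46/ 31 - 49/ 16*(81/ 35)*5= -16841/ 496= -33.95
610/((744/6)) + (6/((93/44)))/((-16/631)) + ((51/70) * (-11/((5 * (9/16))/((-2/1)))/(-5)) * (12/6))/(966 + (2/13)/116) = -33925224218/316955625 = -107.03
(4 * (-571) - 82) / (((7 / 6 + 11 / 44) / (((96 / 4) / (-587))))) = 681408 / 9979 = 68.28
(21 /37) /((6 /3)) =21 /74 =0.28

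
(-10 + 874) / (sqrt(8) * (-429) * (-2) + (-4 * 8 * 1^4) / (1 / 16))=13824 / 175849 + 46332 * sqrt(2) / 175849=0.45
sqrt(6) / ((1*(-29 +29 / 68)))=-68*sqrt(6) / 1943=-0.09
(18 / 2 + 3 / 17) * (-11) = -1716 / 17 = -100.94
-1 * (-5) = 5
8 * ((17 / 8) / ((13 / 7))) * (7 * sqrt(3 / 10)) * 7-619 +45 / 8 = -4907 / 8 +5831 * sqrt(30) / 130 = -367.70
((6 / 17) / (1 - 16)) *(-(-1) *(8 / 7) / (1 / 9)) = -144 / 595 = -0.24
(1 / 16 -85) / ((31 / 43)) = -58437 / 496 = -117.82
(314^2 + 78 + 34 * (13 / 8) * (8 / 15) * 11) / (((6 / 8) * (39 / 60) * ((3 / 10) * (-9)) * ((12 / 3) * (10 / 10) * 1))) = -59398880 / 3159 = -18803.06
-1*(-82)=82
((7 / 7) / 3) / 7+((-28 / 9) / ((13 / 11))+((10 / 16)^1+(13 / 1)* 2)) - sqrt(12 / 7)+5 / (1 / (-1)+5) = 165701 / 6552 - 2* sqrt(21) / 7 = 23.98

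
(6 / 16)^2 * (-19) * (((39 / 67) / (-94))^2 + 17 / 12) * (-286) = 1082.58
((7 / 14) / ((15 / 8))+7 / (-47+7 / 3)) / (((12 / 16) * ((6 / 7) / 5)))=1547 / 1809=0.86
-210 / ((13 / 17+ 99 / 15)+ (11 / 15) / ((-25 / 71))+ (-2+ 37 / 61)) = -40831875 / 756089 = -54.00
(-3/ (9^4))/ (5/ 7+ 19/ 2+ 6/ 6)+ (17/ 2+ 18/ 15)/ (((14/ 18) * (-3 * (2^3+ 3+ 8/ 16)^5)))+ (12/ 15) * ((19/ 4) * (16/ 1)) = 4702824805691962/ 77349170364795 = 60.80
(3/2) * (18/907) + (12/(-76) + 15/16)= 223167/275728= 0.81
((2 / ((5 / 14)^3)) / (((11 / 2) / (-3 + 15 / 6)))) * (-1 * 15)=16464 / 275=59.87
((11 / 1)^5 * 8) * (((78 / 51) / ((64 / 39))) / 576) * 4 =27217619 / 3264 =8338.73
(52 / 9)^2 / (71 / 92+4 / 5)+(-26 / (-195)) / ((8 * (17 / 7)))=423042247 / 19911420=21.25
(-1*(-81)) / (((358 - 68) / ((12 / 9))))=0.37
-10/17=-0.59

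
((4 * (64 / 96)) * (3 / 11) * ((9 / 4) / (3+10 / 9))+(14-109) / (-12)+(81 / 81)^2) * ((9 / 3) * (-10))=-227465 / 814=-279.44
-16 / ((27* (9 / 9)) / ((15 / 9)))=-80 / 81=-0.99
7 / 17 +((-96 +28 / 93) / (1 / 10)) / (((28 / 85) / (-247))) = 7941363307 / 11067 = 717571.46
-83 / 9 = -9.22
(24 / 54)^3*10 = 640 / 729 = 0.88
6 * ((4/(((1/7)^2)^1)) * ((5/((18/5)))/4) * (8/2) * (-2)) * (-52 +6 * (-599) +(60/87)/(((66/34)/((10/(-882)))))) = 11910279.83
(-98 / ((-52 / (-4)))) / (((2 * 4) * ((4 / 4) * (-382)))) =49 / 19864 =0.00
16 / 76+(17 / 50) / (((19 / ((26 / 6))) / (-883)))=-194543 / 2850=-68.26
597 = 597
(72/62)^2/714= 216/114359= 0.00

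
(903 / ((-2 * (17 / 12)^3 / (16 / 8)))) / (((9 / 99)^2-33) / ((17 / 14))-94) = 2.62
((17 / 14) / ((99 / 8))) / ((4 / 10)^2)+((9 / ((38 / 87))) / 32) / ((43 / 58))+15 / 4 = 94788871 / 18117792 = 5.23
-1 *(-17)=17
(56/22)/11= 28/121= 0.23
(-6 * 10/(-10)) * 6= 36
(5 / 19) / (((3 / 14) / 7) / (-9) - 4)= -1470 / 22363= -0.07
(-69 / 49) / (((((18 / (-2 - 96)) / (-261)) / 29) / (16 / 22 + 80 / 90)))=-3094880 / 33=-93784.24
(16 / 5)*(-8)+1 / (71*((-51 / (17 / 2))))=-54533 / 2130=-25.60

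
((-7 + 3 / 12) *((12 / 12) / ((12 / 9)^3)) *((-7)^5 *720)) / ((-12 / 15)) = -2756768175 / 64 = -43074502.73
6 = 6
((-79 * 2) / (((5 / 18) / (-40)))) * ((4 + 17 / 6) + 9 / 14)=1190688 / 7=170098.29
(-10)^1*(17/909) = -170/909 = -0.19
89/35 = 2.54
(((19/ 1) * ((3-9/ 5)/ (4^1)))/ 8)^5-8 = -25612707943/ 3276800000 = -7.82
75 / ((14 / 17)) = 1275 / 14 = 91.07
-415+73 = -342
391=391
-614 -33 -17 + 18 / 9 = -662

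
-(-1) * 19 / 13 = 19 / 13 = 1.46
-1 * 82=-82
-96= -96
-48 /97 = -0.49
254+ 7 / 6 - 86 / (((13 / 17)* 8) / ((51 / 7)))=166799 / 1092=152.75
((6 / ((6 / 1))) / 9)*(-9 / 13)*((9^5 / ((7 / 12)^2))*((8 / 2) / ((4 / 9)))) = -76527504 / 637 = -120137.37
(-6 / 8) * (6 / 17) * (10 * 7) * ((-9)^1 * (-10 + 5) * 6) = -85050 / 17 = -5002.94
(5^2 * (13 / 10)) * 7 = 455 / 2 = 227.50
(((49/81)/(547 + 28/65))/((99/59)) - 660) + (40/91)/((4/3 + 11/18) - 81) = -24386879221212605/36949542590961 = -660.00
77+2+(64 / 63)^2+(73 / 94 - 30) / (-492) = 119523913 / 1492344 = 80.09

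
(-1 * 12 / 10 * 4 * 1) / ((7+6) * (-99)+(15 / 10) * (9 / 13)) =0.00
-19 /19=-1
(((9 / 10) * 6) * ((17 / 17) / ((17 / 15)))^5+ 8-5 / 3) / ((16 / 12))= 19639579 / 2839714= 6.92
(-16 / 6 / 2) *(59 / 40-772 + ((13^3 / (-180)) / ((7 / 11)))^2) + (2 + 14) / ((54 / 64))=661820801 / 1190700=555.82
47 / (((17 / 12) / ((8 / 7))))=4512 / 119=37.92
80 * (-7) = -560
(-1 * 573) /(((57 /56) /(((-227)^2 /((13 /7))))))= -3858079288 /247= -15619754.20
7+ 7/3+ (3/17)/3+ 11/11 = 530/51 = 10.39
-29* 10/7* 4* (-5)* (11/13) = 63800/91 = 701.10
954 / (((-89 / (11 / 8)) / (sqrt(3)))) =-5247* sqrt(3) / 356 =-25.53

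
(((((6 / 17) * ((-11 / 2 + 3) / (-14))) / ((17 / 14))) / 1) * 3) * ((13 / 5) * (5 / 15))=39 / 289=0.13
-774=-774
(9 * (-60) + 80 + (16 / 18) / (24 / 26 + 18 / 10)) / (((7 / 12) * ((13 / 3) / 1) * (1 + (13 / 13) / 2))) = -5858080 / 48321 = -121.23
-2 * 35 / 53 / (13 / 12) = -840 / 689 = -1.22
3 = 3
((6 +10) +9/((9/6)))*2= 44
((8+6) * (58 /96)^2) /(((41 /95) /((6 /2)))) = 559265 /15744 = 35.52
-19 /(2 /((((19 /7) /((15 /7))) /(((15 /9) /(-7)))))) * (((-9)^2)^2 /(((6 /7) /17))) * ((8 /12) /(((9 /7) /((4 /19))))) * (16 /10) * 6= 861495264 /125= 6891962.11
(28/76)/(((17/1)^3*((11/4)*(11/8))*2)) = 112/11294987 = 0.00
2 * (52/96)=13/12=1.08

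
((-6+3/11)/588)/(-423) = 1/43428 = 0.00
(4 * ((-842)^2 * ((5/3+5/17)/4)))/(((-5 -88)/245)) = -17369618000/4743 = -3662158.55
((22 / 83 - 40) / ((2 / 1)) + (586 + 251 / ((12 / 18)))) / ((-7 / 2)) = -156477 / 581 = -269.32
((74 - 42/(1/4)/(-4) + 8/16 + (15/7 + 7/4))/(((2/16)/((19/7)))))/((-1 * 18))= -64049/441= -145.24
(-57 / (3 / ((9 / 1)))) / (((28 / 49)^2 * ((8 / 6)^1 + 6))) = -25137 / 352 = -71.41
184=184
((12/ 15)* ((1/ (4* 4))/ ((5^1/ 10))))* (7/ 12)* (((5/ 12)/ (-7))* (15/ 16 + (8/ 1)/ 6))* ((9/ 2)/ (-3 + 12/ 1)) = -109/ 27648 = -0.00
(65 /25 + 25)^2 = 19044 /25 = 761.76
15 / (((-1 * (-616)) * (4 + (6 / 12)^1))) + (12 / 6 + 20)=20333 / 924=22.01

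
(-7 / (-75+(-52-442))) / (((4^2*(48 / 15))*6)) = 35 / 873984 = 0.00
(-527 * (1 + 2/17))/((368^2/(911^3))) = -445318180259/135424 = -3288325.41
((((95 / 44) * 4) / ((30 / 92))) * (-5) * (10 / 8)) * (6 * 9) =-98325 / 11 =-8938.64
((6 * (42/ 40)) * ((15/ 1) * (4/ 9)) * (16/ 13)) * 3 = 2016/ 13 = 155.08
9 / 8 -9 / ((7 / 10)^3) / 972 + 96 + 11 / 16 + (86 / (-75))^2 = 9177683369 / 92610000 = 99.10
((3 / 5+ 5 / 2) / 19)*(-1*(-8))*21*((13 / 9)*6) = 22568 / 95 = 237.56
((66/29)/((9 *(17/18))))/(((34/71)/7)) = 32802/8381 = 3.91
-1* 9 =-9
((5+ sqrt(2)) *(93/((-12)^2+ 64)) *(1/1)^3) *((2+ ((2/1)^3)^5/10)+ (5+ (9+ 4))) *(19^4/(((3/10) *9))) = 1280664467 *sqrt(2)/18+ 6403322335/18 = 456358632.95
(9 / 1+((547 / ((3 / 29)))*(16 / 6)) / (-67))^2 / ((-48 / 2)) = -1690.99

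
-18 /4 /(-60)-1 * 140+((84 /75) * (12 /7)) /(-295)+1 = -8196959 /59000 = -138.93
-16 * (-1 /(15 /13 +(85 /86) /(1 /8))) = 8944 /5065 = 1.77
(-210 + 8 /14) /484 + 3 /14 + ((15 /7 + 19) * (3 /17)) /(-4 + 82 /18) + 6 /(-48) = 3670333 /575960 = 6.37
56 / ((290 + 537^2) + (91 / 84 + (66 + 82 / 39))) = 8736 / 45041597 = 0.00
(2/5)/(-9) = -2/45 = -0.04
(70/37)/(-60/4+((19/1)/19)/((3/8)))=-210/1369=-0.15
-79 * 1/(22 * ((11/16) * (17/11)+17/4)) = -632/935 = -0.68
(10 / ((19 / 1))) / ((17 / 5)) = 50 / 323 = 0.15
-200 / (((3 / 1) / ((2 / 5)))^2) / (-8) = 4 / 9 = 0.44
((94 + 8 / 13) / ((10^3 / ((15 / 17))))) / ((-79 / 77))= -28413 / 349180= -0.08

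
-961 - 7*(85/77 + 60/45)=-32276/33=-978.06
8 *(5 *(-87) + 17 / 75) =-260864 / 75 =-3478.19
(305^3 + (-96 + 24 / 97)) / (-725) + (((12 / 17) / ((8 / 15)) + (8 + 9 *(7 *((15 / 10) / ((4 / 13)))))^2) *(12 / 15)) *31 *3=140577750761501 / 19128400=7349164.11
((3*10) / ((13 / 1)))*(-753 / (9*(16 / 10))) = -6275 / 52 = -120.67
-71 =-71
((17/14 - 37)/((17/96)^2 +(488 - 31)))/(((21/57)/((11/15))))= -160833024/1031940245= -0.16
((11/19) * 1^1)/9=0.06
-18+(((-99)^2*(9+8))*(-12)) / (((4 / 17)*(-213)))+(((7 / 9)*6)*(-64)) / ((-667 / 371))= 40042.34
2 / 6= 1 / 3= 0.33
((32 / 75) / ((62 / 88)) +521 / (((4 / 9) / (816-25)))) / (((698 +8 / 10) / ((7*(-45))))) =-181091994447 / 433256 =-417979.20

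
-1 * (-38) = 38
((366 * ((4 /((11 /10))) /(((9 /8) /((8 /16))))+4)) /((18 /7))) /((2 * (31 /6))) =237412 /3069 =77.36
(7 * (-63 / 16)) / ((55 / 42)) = -9261 / 440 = -21.05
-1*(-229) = 229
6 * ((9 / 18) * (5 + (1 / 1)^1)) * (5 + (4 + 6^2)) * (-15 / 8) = -6075 / 4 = -1518.75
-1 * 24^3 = -13824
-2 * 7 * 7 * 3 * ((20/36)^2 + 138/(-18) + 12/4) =34594/27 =1281.26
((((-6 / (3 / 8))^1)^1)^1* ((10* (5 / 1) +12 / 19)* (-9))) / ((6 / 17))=392496 / 19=20657.68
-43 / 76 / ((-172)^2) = -1 / 52288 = -0.00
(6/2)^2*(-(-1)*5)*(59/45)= 59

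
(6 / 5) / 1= 1.20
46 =46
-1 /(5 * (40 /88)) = -11 /25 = -0.44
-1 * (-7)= 7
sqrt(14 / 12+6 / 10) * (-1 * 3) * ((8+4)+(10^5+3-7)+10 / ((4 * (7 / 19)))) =-398807.00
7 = 7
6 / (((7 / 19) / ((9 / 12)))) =171 / 14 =12.21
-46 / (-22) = 2.09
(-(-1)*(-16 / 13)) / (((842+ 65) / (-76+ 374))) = -4768 / 11791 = -0.40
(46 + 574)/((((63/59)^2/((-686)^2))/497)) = 10301589805360/81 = 127180121053.83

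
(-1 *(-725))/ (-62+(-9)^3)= -725/ 791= -0.92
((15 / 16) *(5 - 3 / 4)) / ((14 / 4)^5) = 255 / 33614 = 0.01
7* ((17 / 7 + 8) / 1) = 73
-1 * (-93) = 93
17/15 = 1.13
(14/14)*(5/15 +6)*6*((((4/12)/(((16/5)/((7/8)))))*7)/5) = 931/192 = 4.85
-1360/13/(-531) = 1360/6903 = 0.20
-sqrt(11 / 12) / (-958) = sqrt(33) / 5748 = 0.00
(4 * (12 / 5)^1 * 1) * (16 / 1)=153.60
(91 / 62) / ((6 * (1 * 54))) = 91 / 20088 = 0.00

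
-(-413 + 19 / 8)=3285 / 8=410.62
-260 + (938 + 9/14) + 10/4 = 4768/7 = 681.14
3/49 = 0.06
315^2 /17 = 99225 /17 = 5836.76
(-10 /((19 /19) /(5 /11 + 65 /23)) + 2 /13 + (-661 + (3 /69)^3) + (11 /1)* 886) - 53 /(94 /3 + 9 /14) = 21148387234380 /2336660183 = 9050.69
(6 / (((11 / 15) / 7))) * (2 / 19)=1260 / 209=6.03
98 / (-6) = -49 / 3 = -16.33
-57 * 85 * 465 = -2252925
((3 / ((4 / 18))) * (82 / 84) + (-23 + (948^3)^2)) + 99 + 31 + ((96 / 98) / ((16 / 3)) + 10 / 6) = 426802888638413658185 / 588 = 725855252786417786.03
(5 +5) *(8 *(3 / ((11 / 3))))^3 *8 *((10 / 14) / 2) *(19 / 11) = 1418342400 / 102487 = 13839.24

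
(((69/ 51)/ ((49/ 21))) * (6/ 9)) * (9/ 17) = 414/ 2023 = 0.20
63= 63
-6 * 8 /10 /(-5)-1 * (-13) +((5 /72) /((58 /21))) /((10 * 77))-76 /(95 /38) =-16.44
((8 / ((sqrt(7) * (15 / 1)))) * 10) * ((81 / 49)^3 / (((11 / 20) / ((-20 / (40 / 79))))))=-2239138080 * sqrt(7) / 9058973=-653.96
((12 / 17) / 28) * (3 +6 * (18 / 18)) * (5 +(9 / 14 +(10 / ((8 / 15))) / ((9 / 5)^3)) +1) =67073 / 29988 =2.24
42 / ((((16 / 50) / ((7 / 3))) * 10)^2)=8575 / 384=22.33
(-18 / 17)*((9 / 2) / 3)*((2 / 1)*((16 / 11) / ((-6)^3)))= 4 / 187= 0.02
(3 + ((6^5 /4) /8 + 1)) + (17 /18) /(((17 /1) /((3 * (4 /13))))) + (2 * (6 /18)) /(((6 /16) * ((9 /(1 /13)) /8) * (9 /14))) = 2343097 /9477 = 247.24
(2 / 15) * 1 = 2 / 15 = 0.13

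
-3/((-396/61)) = 61/132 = 0.46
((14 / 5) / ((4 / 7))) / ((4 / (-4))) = -49 / 10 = -4.90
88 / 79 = 1.11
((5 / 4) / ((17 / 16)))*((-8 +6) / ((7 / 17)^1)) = -40 / 7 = -5.71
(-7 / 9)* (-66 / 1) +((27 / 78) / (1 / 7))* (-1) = 48.91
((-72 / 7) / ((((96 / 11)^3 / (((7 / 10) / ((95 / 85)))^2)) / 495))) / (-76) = 88856229 / 2247557120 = 0.04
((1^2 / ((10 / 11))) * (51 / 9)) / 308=17 / 840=0.02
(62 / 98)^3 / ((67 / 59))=1757669 / 7882483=0.22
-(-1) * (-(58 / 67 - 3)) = 143 / 67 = 2.13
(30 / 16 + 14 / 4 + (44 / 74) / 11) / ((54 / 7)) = 11249 / 15984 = 0.70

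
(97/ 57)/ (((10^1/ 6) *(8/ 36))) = 873/ 190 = 4.59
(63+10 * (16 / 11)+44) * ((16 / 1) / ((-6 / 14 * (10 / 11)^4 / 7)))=-87197803 / 1875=-46505.49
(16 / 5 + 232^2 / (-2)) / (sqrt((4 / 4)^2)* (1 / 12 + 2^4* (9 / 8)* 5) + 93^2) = -1614528 / 524345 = -3.08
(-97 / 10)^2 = 9409 / 100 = 94.09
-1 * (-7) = 7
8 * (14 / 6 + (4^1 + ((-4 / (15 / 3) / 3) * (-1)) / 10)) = 1272 / 25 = 50.88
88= 88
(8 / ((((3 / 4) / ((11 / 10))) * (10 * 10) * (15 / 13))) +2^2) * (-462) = -3553088 / 1875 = -1894.98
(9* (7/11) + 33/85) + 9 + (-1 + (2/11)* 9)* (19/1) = 25438/935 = 27.21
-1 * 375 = -375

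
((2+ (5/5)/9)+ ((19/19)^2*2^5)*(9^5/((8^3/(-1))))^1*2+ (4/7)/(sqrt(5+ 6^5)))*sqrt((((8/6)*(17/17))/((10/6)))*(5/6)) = sqrt(6)*(-28937717963+ 288*sqrt(7781))/11764872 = -6024.93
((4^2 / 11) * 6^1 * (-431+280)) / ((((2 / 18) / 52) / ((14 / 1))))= -8634344.73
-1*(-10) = 10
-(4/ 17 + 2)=-38/ 17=-2.24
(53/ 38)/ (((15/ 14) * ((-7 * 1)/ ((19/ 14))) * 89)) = -53/ 18690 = -0.00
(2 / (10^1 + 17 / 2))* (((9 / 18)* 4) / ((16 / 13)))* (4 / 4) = 13 / 74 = 0.18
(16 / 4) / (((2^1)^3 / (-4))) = -2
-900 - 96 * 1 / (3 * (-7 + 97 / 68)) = -338924 / 379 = -894.26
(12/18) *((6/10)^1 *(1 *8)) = 16/5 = 3.20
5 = 5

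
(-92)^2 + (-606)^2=375700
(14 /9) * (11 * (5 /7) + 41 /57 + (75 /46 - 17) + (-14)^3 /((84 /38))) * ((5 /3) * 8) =-916324520 /35397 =-25887.07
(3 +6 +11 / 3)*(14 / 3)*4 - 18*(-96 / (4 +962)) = 345200 / 1449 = 238.23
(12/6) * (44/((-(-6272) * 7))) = 11/5488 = 0.00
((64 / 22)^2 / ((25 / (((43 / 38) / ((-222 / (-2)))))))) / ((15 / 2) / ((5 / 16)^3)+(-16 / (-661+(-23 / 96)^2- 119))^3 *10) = 15969222765840902993093 / 1137257140449008452880272068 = 0.00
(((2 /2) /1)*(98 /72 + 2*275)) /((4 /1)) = 19849 /144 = 137.84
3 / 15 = 1 / 5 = 0.20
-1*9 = -9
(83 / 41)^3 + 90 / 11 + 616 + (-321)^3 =-25075583513848 / 758131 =-33075528.52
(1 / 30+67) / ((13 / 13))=2011 / 30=67.03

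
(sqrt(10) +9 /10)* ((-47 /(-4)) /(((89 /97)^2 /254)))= 505460889 /158420 +56162321* sqrt(10) /15842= 14401.40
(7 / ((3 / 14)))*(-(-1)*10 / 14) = 70 / 3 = 23.33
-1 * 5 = -5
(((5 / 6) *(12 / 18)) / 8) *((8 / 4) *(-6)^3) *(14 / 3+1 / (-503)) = -70390 / 503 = -139.94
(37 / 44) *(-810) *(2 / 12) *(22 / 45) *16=-888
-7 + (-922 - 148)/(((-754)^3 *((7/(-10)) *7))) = -36757688913/5251098034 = -7.00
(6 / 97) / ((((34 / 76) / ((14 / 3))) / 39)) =25.16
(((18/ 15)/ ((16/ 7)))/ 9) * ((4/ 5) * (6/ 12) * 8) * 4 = 56/ 75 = 0.75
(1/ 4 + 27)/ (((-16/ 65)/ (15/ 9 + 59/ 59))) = -7085/ 24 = -295.21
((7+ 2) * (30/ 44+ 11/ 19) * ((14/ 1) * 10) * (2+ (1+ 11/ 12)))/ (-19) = -2600745/ 7942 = -327.47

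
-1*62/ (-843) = 62/ 843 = 0.07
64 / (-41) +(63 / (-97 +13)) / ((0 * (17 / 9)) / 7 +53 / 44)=-2.18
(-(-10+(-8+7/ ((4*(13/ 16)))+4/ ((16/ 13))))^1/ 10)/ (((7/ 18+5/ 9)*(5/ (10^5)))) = 5895000/ 221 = 26674.21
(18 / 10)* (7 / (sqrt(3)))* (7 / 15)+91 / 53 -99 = -5156 / 53+49* sqrt(3) / 25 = -93.89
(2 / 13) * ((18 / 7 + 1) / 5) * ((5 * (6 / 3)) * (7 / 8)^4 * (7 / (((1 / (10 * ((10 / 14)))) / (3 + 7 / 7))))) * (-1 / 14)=-30625 / 3328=-9.20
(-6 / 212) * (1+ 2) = -9 / 106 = -0.08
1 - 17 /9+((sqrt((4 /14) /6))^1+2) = 1.33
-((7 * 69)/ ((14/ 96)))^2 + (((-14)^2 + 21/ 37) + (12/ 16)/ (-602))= -10969147.43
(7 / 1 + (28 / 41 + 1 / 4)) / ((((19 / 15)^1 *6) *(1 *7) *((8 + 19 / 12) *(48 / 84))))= 3903 / 143336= 0.03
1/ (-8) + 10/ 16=1/ 2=0.50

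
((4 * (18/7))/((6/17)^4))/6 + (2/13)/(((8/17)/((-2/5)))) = 5422439/49140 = 110.35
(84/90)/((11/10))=28/33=0.85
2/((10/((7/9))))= 7/45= 0.16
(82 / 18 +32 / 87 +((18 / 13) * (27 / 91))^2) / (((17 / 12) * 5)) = 7439962084 / 10349221155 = 0.72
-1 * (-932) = 932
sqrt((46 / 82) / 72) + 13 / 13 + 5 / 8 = sqrt(1886) / 492 + 13 / 8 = 1.71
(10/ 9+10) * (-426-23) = -44900/ 9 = -4988.89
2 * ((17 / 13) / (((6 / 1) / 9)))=51 / 13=3.92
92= 92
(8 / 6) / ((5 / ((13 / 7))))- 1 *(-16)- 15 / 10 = 3149 / 210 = 15.00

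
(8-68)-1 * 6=-66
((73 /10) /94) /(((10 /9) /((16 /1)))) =1.12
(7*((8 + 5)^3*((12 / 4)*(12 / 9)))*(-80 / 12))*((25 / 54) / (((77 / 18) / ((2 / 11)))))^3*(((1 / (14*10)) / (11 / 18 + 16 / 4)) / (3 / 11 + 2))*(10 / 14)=-439400000 / 288852537897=-0.00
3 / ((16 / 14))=21 / 8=2.62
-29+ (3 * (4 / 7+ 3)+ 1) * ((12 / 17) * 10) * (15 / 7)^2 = 2044901 / 5831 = 350.69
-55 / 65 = -0.85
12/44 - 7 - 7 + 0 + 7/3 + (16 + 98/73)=14330/2409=5.95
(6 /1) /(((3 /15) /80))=2400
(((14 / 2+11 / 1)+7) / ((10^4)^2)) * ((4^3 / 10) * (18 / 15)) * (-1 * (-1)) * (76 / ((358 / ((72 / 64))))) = 513 / 1118750000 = 0.00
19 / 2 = 9.50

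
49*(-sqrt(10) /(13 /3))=-147*sqrt(10) /13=-35.76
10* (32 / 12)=26.67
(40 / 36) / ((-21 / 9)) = -10 / 21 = -0.48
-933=-933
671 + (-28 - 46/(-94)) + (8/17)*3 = 515276/799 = 644.90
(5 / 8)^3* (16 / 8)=125 / 256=0.49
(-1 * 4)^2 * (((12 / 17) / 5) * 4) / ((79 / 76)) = 58368 / 6715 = 8.69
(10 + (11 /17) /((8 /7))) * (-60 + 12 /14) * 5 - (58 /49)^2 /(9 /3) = -1530655307 /489804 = -3125.04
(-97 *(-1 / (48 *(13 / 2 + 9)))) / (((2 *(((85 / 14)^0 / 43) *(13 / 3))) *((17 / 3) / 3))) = 37539 / 109616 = 0.34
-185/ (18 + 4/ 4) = -185/ 19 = -9.74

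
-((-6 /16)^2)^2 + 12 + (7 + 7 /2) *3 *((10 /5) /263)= 13163721 /1077248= 12.22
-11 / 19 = -0.58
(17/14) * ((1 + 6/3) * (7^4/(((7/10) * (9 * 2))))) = 4165/6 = 694.17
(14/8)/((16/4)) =7/16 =0.44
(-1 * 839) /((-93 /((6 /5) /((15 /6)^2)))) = 6712 /3875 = 1.73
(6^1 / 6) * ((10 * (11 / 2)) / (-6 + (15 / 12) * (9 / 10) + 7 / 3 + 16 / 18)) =-3960 / 119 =-33.28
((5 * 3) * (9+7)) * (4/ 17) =960/ 17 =56.47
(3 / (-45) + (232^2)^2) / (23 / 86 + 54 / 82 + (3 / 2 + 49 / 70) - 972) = -153223545197114 / 51243747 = -2990092.53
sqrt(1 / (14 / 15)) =sqrt(210) / 14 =1.04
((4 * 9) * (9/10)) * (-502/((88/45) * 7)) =-182979/154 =-1188.18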